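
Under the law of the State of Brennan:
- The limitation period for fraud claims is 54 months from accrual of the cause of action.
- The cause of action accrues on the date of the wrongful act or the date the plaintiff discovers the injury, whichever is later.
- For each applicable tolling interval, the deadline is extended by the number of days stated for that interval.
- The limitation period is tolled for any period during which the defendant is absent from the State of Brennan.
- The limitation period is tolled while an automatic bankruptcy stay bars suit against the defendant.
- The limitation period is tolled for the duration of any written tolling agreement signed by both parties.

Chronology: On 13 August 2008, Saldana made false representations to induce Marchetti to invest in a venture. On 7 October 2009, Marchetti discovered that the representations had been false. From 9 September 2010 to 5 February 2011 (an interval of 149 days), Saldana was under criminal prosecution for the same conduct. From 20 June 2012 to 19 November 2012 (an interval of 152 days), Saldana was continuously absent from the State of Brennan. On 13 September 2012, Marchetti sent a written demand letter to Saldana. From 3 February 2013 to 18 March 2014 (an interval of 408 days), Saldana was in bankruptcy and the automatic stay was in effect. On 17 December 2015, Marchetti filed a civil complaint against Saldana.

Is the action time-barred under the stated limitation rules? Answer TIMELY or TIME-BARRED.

Taking the later of the act (13 August 2008) and discovery (7 October 2009), the claim accrued on 7 October 2009.
Adding the 54 months base period to 7 October 2009 gives a deadline of 7 April 2014, before any tolling.
The defendant's absence from the jurisdiction from 20 June 2012 to 19 November 2012 tolled the period for 152 days, extending the deadline to 6 September 2014.
Because the automatic bankruptcy stay ran from 3 February 2013 to 18 March 2014, the deadline is extended by 408 days to 19 October 2015.
No stated provision tolls the period for a criminal prosecution, so the interval from 9 September 2010 to 5 February 2011 has no effect on the deadline.
The other events in the timeline have no effect on the limitation period under the stated rules.
Filing on 17 December 2015 missed the 19 October 2015 deadline — the action is time-barred.

TIME-BARRED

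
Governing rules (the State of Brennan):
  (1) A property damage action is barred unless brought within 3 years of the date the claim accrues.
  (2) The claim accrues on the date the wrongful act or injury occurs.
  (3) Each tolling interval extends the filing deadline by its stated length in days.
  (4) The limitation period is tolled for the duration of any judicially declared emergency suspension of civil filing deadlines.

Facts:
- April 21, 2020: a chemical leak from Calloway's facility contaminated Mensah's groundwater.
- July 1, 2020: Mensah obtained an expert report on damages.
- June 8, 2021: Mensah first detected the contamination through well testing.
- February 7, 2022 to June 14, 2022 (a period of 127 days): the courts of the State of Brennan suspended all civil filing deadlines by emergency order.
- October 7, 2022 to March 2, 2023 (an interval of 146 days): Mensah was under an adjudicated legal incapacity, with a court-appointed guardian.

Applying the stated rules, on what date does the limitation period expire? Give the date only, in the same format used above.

August 26, 2023

Accrual is governed by the date of the act, so the period began to run on April 21, 2020; the later discovery on June 8, 2021 is irrelevant under the stated rule.
The untolled deadline — 3 years after April 21, 2020 — is April 21, 2023.
Because the emergency suspension of filing deadlines ran from February 7, 2022 to June 14, 2022, the deadline is extended by 127 days to August 26, 2023.
No stated provision tolls the period for the plaintiff's incapacity, so the interval from October 7, 2022 to March 2, 2023 has no effect on the deadline.
Nothing else in the chronology tolls or restarts the period.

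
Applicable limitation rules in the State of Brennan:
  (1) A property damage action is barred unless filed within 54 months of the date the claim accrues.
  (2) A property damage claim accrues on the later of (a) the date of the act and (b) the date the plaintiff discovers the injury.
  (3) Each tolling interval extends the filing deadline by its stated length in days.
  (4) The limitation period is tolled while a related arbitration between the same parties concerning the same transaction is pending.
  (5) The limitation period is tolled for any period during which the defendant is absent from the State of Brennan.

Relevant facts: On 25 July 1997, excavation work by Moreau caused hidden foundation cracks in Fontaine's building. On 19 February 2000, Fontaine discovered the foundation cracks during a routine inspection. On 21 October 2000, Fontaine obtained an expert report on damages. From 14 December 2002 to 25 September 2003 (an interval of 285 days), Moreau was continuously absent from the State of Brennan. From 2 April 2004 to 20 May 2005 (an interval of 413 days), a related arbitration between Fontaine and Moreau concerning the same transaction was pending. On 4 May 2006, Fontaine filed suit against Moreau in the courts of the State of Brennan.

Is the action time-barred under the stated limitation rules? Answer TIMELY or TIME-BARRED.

Because discovery on 19 February 2000 post-dates the 25 July 1997 act, accrual under the later-of rule falls on 19 February 2000.
54 months from 19 February 2000 is 19 August 2004.
The defendant's absence from the jurisdiction from 14 December 2002 to 25 September 2003 tolled the period for 285 days, extending the deadline to 31 May 2005.
The pending related arbitration from 2 April 2004 to 20 May 2005 tolled the period for 413 days, extending the deadline to 18 July 2006.
None of the other events listed affects the running of the period under the stated rules.
Filing on 4 May 2006 beat the 18 July 2006 deadline — the action is timely.

TIMELY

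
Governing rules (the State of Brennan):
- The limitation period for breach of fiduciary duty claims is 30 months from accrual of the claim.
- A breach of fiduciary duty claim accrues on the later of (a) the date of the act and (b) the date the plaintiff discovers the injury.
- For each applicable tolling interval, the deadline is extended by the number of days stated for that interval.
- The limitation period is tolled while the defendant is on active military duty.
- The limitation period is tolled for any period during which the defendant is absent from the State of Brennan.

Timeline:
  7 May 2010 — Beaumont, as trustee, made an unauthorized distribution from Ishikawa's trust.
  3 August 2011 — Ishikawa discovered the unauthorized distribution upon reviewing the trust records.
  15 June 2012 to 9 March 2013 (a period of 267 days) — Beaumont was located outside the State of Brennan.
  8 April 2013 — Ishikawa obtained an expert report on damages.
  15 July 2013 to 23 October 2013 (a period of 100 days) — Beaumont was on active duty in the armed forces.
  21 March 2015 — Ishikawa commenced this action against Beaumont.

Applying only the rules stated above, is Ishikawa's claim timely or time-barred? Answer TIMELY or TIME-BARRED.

Because discovery on 3 August 2011 post-dates the 7 May 2010 act, accrual under the later-of rule falls on 3 August 2011.
30 months from 3 August 2011 is 3 February 2014.
The period was tolled for 267 days by the defendant's absence from the jurisdiction (15 June 2012 to 9 March 2013), pushing the deadline to 28 October 2014.
The defendant's active military service from 15 July 2013 to 23 October 2013 tolled the period for 100 days, extending the deadline to 5 February 2015.
The other events in the timeline have no effect on the limitation period under the stated rules.
The 21 March 2015 filing falls after the 5 February 2015 deadline; the claim is time-barred.

TIME-BARRED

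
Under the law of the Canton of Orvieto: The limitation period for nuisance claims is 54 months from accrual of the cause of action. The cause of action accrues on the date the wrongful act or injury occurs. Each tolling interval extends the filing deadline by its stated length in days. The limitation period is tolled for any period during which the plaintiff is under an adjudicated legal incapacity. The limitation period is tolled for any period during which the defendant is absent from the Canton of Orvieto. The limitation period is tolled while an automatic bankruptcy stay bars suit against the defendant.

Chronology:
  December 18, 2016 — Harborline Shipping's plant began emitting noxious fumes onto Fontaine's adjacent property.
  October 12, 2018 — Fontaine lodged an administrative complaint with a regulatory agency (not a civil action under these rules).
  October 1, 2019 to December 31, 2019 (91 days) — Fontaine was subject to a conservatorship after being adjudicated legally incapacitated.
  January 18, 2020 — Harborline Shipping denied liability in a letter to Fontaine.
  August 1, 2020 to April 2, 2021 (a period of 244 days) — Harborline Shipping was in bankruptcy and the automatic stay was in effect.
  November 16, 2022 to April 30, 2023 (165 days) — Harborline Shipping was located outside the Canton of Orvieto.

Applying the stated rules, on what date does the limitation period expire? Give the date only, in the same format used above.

The limitation period began to run on December 18, 2016.
Adding the 54 months base period to December 18, 2016 gives a deadline of June 18, 2021, before any tolling.
The period was tolled for 91 days by the plaintiff's legal incapacity (October 1, 2019 to December 31, 2019), pushing the deadline to September 17, 2021.
The automatic bankruptcy stay from August 1, 2020 to April 2, 2021 tolled the period for 244 days, extending the deadline to May 19, 2022.
The defendant's absence from the jurisdiction from November 16, 2022 to April 30, 2023 began after the period had already run on May 19, 2022, so it has no tolling effect.
None of the other events listed affects the running of the period under the stated rules.

May 19, 2022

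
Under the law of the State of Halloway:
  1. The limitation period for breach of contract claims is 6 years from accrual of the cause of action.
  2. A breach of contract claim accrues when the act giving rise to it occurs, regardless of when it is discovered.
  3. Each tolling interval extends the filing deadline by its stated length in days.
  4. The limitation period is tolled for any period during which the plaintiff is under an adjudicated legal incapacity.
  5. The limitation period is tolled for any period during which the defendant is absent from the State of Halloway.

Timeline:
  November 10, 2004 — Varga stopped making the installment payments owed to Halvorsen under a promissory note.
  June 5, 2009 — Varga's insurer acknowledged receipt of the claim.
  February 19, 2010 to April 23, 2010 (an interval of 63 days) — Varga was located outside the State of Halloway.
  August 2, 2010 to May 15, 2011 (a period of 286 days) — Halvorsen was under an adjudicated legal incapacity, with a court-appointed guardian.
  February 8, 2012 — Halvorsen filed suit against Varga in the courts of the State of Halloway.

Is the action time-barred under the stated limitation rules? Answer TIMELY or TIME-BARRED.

TIME-BARRED

The cause of action accrued on November 10, 2004, the date of the act.
6 years from November 10, 2004 is November 10, 2010.
Because the defendant's absence from the jurisdiction ran from February 19, 2010 to April 23, 2010, the deadline is extended by 63 days to January 12, 2011.
Because the plaintiff's legal incapacity ran from August 2, 2010 to May 15, 2011, the deadline is extended by 286 days to October 25, 2011.
None of the other events listed affects the running of the period under the stated rules.
The February 8, 2012 filing falls after the October 25, 2011 deadline; the claim is time-barred.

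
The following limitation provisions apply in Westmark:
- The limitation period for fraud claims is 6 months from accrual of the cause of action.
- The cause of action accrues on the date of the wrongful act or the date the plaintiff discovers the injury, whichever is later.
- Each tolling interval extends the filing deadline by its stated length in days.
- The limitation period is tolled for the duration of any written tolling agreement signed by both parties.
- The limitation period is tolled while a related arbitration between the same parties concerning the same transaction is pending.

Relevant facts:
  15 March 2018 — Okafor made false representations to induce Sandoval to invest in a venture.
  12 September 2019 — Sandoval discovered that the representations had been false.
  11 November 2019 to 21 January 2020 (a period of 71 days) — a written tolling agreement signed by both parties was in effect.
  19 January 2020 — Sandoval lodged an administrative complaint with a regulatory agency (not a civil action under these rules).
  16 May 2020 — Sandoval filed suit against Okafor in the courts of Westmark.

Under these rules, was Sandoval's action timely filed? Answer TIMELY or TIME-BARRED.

Taking the later of the act (15 March 2018) and discovery (12 September 2019), the claim accrued on 12 September 2019.
Adding the 6 months base period to 12 September 2019 gives a deadline of 12 March 2020, before any tolling.
The written tolling agreement from 11 November 2019 to 21 January 2020 tolled the period for 71 days, extending the deadline to 22 May 2020.
None of the other events listed affects the running of the period under the stated rules.
Filing on 16 May 2020 beat the 22 May 2020 deadline — the action is timely.

TIMELY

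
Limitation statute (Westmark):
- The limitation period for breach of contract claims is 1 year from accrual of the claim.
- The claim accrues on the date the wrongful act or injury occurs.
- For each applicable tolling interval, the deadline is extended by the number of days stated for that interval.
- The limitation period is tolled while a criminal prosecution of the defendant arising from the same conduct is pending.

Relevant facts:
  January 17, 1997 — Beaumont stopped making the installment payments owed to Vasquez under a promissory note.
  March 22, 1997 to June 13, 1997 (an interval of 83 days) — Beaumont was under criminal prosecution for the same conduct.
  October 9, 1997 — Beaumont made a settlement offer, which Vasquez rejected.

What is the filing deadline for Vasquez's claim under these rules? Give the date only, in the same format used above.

April 10, 1998

The limitation period began to run on January 17, 1997.
The untolled deadline — 1 year after January 17, 1997 — is January 17, 1998.
The period was tolled for 83 days by the pending criminal prosecution (March 22, 1997 to June 13, 1997), pushing the deadline to April 10, 1998.
Nothing else in the chronology tolls or restarts the period.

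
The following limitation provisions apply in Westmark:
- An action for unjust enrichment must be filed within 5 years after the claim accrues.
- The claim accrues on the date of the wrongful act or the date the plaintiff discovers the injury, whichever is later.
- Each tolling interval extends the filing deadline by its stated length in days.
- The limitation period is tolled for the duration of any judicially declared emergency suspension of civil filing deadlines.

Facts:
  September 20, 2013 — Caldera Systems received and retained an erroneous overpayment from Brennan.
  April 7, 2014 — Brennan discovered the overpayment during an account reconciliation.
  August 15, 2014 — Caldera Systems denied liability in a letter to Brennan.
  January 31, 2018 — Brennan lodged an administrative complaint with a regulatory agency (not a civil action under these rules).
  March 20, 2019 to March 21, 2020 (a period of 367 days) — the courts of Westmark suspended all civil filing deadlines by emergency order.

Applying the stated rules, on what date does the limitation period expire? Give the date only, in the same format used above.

April 8, 2020

Because discovery on April 7, 2014 post-dates the September 20, 2013 act, accrual under the later-of rule falls on April 7, 2014.
5 years from April 7, 2014 is April 7, 2019.
Because the emergency suspension of filing deadlines ran from March 20, 2019 to March 21, 2020, the deadline is extended by 367 days to April 8, 2020.
None of the other events listed affects the running of the period under the stated rules.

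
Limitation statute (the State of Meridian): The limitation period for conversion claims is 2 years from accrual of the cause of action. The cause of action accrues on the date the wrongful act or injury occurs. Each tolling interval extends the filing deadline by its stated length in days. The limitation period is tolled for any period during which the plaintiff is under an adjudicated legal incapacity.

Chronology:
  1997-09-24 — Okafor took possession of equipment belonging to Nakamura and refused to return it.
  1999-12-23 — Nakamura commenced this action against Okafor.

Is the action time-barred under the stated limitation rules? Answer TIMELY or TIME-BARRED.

TIME-BARRED

The cause of action accrued on 1997-09-24, the date of the act.
Adding the 2 years base period to 1997-09-24 gives a deadline of 1999-09-24, before any tolling.
Filing on 1999-12-23 missed the 1999-09-24 deadline — the action is time-barred.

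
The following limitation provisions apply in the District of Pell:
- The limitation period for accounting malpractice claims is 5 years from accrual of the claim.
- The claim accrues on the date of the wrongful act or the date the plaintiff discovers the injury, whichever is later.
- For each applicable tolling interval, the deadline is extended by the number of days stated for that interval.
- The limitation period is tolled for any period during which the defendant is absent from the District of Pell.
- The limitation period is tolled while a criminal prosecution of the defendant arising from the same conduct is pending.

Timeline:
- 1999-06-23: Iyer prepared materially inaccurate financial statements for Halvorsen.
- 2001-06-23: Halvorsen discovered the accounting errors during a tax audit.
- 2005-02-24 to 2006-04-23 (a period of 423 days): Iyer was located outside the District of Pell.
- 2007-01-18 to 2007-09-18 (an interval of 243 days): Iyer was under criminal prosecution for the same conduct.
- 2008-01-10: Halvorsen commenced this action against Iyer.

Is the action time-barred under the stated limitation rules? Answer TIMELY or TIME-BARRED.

Because discovery on 2001-06-23 post-dates the 1999-06-23 act, accrual under the later-of rule falls on 2001-06-23.
5 years from 2001-06-23 is 2006-06-23.
Because the defendant's absence from the jurisdiction ran from 2005-02-24 to 2006-04-23, the deadline is extended by 423 days to 2007-08-20.
Because the pending criminal prosecution ran from 2007-01-18 to 2007-09-18, the deadline is extended by 243 days to 2008-04-19.
The 2008-01-10 filing precedes the 2008-04-19 deadline; the claim is timely.

TIMELY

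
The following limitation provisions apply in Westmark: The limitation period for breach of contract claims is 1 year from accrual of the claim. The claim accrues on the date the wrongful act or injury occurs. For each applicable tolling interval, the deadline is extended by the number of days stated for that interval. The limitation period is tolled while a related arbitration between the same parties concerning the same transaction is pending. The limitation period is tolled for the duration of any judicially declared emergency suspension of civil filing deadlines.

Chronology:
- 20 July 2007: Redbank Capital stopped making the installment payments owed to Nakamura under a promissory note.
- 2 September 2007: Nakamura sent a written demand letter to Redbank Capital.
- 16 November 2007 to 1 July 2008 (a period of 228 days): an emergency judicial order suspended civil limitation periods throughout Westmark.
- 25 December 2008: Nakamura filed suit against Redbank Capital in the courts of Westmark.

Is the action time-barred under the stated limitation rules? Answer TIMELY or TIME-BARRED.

TIMELY

The claim accrued on 20 July 2007, when the wrongful act occurred.
Adding the 1 year base period to 20 July 2007 gives a deadline of 20 July 2008, before any tolling.
The period was tolled for 228 days by the emergency suspension of filing deadlines (16 November 2007 to 1 July 2008), pushing the deadline to 5 March 2009.
None of the other events listed affects the running of the period under the stated rules.
Nakamura filed on 25 December 2008, before the 5 March 2009 deadline, so the action is timely.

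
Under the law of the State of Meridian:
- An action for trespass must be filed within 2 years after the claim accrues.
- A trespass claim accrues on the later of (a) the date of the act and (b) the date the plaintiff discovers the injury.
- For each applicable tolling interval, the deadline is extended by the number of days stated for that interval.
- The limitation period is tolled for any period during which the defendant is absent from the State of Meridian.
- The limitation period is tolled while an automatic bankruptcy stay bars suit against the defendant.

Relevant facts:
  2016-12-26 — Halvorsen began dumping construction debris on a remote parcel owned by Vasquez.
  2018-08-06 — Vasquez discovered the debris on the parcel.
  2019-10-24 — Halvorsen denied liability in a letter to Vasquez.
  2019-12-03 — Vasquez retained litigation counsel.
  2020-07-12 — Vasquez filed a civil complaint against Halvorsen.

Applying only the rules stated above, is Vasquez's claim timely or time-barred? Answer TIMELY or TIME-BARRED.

TIMELY

Because discovery on 2018-08-06 post-dates the 2016-12-26 act, accrual under the later-of rule falls on 2018-08-06.
Adding the 2 years base period to 2018-08-06 gives a deadline of 2020-08-06, before any tolling.
Nothing else in the chronology tolls or restarts the period.
The 2020-07-12 filing precedes the 2020-08-06 deadline; the claim is timely.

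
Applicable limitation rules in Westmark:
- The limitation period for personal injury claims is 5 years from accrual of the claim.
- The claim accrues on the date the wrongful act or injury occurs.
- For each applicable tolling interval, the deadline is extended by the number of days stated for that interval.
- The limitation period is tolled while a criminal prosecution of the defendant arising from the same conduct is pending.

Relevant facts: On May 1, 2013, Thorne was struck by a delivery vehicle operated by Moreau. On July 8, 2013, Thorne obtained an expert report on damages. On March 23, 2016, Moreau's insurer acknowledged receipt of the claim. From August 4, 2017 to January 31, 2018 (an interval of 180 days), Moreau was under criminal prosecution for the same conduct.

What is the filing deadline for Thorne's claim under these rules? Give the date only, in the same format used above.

The claim accrued on May 1, 2013, when the wrongful act occurred.
5 years from May 1, 2013 is May 1, 2018.
The period was tolled for 180 days by the pending criminal prosecution (August 4, 2017 to January 31, 2018), pushing the deadline to October 28, 2018.
The other events in the timeline have no effect on the limitation period under the stated rules.

October 28, 2018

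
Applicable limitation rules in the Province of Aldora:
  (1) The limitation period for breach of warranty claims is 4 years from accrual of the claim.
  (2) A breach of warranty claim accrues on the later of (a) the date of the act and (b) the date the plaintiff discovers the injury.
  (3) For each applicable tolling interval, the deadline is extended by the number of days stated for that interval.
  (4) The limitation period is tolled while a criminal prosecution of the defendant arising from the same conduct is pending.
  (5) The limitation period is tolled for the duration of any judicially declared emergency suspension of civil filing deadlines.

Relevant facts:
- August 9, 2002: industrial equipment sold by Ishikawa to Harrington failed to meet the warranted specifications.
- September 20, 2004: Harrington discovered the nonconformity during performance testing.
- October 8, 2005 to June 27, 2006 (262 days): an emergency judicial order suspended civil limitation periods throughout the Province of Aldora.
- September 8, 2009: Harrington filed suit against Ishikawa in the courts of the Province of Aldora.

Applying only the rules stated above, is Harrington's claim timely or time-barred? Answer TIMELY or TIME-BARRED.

TIME-BARRED

Because discovery on September 20, 2004 post-dates the August 9, 2002 act, accrual under the later-of rule falls on September 20, 2004.
4 years from September 20, 2004 is September 20, 2008.
Because the emergency suspension of filing deadlines ran from October 8, 2005 to June 27, 2006, the deadline is extended by 262 days to June 9, 2009.
Harrington filed on September 8, 2009, after the June 9, 2009 deadline, so the action is time-barred.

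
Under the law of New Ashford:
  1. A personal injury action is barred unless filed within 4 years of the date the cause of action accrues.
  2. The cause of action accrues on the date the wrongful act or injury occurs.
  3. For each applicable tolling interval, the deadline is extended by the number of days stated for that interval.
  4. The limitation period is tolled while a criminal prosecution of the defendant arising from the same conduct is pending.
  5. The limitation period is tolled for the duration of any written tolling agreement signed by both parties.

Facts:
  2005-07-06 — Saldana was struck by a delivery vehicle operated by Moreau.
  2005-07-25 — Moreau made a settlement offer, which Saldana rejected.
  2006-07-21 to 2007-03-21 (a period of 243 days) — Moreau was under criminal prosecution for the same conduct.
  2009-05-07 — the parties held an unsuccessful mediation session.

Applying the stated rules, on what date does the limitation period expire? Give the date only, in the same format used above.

The limitation period began to run on 2005-07-06.
Adding the 4 years base period to 2005-07-06 gives a deadline of 2009-07-06, before any tolling.
The pending criminal prosecution from 2006-07-21 to 2007-03-21 tolled the period for 243 days, extending the deadline to 2010-03-06.
The other events in the timeline have no effect on the limitation period under the stated rules.

2010-03-06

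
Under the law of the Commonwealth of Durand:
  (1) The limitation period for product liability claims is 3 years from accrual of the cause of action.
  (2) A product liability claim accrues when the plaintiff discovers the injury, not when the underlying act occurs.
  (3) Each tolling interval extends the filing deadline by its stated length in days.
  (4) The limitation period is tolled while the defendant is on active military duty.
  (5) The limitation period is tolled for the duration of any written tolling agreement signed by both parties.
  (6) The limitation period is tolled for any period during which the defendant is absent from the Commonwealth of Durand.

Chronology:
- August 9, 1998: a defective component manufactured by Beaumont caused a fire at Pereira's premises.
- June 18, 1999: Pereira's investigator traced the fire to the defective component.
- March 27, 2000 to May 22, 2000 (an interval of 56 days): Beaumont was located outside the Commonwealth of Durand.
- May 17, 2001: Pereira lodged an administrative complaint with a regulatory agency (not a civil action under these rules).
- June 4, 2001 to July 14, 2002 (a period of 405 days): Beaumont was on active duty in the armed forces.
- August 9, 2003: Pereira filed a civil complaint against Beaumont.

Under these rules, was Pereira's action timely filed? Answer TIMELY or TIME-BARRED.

The claim did not accrue until Pereira discovered the injury on June 18, 1999; the August 9, 1998 act date does not start the clock under the stated rule.
Adding the 3 years base period to June 18, 1999 gives a deadline of June 18, 2002, before any tolling.
The period was tolled for 56 days by the defendant's absence from the jurisdiction (March 27, 2000 to May 22, 2000), pushing the deadline to August 13, 2002.
The defendant's active military service from June 4, 2001 to July 14, 2002 tolled the period for 405 days, extending the deadline to September 22, 2003.
The other events in the timeline have no effect on the limitation period under the stated rules.
The August 9, 2003 filing precedes the September 22, 2003 deadline; the claim is timely.

TIMELY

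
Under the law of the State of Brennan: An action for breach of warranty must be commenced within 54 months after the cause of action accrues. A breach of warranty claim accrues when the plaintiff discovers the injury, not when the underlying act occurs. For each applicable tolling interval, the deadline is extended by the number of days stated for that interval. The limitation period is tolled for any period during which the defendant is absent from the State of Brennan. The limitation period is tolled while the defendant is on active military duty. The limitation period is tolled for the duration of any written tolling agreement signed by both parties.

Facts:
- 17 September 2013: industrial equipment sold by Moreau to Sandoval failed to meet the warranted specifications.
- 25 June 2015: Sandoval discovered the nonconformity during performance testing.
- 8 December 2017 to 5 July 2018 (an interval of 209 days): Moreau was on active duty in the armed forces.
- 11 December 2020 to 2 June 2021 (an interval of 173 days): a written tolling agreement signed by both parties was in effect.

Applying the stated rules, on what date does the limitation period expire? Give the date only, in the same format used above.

21 July 2020

Accrual is tied to discovery, so the period began on 25 June 2015 rather than on 17 September 2013 when the act occurred.
Adding the 54 months base period to 25 June 2015 gives a deadline of 25 December 2019, before any tolling.
Because the defendant's active military service ran from 8 December 2017 to 5 July 2018, the deadline is extended by 209 days to 21 July 2020.
The written tolling agreement from 11 December 2020 to 2 June 2021 began after the period had already run on 21 July 2020, so it has no tolling effect.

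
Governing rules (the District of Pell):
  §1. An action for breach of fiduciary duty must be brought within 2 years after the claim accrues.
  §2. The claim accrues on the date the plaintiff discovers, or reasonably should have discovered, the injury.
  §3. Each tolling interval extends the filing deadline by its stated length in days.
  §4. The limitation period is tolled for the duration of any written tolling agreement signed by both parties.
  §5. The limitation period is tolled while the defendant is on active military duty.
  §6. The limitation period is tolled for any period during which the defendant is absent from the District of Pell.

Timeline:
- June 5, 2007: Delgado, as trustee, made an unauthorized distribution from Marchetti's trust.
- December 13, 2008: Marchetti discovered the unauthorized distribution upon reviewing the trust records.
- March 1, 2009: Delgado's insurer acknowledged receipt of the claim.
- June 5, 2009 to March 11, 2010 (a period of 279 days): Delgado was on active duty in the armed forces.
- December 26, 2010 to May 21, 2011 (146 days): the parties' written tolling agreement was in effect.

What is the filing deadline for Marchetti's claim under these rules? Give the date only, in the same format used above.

February 11, 2012

Under the discovery rule, the claim accrued on December 13, 2008, when Marchetti discovered the injury — not on the June 5, 2007 date of the underlying act.
The untolled deadline — 2 years after December 13, 2008 — is December 13, 2010.
Because the defendant's active military service ran from June 5, 2009 to March 11, 2010, the deadline is extended by 279 days to September 18, 2011.
The period was tolled for 146 days by the written tolling agreement (December 26, 2010 to May 21, 2011), pushing the deadline to February 11, 2012.
Nothing else in the chronology tolls or restarts the period.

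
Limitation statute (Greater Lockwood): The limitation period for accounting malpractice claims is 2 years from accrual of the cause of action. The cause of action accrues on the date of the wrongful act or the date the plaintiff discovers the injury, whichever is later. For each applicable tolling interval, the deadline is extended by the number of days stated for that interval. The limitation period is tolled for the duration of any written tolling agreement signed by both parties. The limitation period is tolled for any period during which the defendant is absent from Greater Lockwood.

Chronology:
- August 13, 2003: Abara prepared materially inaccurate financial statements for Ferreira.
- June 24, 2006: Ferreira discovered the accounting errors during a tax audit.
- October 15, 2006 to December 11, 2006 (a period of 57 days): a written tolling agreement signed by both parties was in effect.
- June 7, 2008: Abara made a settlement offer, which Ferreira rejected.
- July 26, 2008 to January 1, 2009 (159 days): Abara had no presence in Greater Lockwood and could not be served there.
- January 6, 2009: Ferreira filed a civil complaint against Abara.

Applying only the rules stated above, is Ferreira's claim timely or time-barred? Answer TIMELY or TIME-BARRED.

Taking the later of the act (August 13, 2003) and discovery (June 24, 2006), the claim accrued on June 24, 2006.
The untolled deadline — 2 years after June 24, 2006 — is June 24, 2008.
Because the written tolling agreement ran from October 15, 2006 to December 11, 2006, the deadline is extended by 57 days to August 20, 2008.
Because the defendant's absence from the jurisdiction ran from July 26, 2008 to January 1, 2009, the deadline is extended by 159 days to January 26, 2009.
Nothing else in the chronology tolls or restarts the period.
Filing on January 6, 2009 beat the January 26, 2009 deadline — the action is timely.

TIMELY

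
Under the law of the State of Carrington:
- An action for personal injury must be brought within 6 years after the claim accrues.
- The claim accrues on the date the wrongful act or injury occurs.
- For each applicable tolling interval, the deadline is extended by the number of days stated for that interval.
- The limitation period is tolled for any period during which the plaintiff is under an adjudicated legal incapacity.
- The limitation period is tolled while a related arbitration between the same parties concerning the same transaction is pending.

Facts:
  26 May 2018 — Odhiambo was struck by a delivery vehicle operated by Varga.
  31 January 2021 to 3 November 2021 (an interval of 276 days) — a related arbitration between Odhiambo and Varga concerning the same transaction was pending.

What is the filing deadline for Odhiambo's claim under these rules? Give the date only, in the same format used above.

26 February 2025

The claim accrued on 26 May 2018, when the wrongful act occurred.
The untolled deadline — 6 years after 26 May 2018 — is 26 May 2024.
Because the pending related arbitration ran from 31 January 2021 to 3 November 2021, the deadline is extended by 276 days to 26 February 2025.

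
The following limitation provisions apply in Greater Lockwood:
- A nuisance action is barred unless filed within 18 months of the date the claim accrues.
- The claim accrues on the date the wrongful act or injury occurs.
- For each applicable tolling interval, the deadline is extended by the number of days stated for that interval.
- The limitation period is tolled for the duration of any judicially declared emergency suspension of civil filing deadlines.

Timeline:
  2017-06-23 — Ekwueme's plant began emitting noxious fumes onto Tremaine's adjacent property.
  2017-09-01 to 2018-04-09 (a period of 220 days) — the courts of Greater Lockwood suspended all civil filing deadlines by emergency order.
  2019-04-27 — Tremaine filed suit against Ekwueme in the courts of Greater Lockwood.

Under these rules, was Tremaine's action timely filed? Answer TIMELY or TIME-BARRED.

The claim accrued on 2017-06-23, when the wrongful act occurred.
18 months from 2017-06-23 is 2018-12-23.
The period was tolled for 220 days by the emergency suspension of filing deadlines (2017-09-01 to 2018-04-09), pushing the deadline to 2019-07-31.
The 2019-04-27 filing precedes the 2019-07-31 deadline; the claim is timely.

TIMELY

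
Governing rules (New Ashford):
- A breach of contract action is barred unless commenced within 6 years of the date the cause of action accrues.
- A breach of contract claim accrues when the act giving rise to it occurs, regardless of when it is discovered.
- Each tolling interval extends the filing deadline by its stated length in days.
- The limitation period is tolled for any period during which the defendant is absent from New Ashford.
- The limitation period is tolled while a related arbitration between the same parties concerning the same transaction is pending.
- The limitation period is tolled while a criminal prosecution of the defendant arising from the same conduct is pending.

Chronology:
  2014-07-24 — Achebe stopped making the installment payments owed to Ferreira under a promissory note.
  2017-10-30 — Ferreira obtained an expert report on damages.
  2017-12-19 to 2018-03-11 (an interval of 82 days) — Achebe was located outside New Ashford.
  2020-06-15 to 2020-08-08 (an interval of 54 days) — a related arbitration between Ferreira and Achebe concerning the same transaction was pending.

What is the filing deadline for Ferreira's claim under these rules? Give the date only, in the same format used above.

The cause of action accrued on 2014-07-24, the date of the act.
The untolled deadline — 6 years after 2014-07-24 — is 2020-07-24.
The period was tolled for 82 days by the defendant's absence from the jurisdiction (2017-12-19 to 2018-03-11), pushing the deadline to 2020-10-14.
The period was tolled for 54 days by the pending related arbitration (2020-06-15 to 2020-08-08), pushing the deadline to 2020-12-07.
Nothing else in the chronology tolls or restarts the period.

2020-12-07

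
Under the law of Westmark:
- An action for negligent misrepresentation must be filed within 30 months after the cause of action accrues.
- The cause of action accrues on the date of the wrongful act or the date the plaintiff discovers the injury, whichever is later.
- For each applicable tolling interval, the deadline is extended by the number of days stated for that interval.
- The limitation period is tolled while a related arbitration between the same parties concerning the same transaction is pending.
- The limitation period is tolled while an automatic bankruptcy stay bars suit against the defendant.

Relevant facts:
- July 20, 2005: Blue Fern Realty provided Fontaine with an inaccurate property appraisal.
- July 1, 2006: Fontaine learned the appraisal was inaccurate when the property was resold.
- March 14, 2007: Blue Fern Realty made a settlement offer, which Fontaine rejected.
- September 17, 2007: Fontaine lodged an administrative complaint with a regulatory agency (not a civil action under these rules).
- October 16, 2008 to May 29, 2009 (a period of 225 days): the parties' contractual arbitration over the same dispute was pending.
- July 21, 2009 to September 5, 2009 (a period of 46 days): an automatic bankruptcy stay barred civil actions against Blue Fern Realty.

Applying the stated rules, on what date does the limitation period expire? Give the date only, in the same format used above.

September 29, 2009

Because discovery on July 1, 2006 post-dates the July 20, 2005 act, accrual under the later-of rule falls on July 1, 2006.
30 months from July 1, 2006 is January 1, 2009.
The period was tolled for 225 days by the pending related arbitration (October 16, 2008 to May 29, 2009), pushing the deadline to August 14, 2009.
The automatic bankruptcy stay from July 21, 2009 to September 5, 2009 tolled the period for 46 days, extending the deadline to September 29, 2009.
Nothing else in the chronology tolls or restarts the period.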